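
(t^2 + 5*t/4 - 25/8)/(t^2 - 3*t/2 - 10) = (t - 5/4)/(t - 4)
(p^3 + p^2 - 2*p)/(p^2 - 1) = p*(p + 2)/(p + 1)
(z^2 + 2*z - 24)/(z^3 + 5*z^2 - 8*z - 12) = (z - 4)/(z^2 - z - 2)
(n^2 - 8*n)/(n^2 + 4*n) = (n - 8)/(n + 4)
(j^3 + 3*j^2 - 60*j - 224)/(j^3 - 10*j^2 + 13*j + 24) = (j^2 + 11*j + 28)/(j^2 - 2*j - 3)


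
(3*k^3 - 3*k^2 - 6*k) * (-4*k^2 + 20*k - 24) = -12*k^5 + 72*k^4 - 108*k^3 - 48*k^2 + 144*k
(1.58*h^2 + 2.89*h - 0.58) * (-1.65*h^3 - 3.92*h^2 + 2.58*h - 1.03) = -2.607*h^5 - 10.9621*h^4 - 6.2954*h^3 + 8.1024*h^2 - 4.4731*h + 0.5974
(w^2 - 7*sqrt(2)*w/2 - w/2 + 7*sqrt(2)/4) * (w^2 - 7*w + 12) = w^4 - 15*w^3/2 - 7*sqrt(2)*w^3/2 + 31*w^2/2 + 105*sqrt(2)*w^2/4 - 217*sqrt(2)*w/4 - 6*w + 21*sqrt(2)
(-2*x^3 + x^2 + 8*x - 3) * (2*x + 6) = -4*x^4 - 10*x^3 + 22*x^2 + 42*x - 18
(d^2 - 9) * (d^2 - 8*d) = d^4 - 8*d^3 - 9*d^2 + 72*d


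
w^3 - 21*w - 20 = (w - 5)*(w + 1)*(w + 4)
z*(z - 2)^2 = z^3 - 4*z^2 + 4*z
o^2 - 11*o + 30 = (o - 6)*(o - 5)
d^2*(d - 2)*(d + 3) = d^4 + d^3 - 6*d^2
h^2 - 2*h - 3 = (h - 3)*(h + 1)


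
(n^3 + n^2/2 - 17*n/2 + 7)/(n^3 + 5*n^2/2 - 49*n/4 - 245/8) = 4*(n^2 - 3*n + 2)/(4*n^2 - 4*n - 35)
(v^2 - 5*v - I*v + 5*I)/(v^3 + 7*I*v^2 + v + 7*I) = (v - 5)/(v^2 + 8*I*v - 7)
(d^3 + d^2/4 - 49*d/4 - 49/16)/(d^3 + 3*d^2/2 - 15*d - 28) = (8*d^2 - 26*d - 7)/(8*(d^2 - 2*d - 8))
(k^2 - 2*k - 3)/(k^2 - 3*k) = (k + 1)/k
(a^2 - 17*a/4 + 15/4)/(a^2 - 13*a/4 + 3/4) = (4*a - 5)/(4*a - 1)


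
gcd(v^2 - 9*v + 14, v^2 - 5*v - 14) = v - 7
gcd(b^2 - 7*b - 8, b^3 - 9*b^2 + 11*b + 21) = b + 1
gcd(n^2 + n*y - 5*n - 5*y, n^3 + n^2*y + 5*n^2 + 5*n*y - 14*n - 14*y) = n + y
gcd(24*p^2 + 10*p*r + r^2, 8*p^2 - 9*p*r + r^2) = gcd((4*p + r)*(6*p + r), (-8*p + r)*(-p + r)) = 1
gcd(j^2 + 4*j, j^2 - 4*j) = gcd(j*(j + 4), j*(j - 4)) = j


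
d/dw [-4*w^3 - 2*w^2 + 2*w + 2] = -12*w^2 - 4*w + 2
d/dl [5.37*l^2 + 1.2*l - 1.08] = 10.74*l + 1.2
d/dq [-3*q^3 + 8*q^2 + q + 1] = -9*q^2 + 16*q + 1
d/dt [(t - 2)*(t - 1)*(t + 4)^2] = 4*t^3 + 15*t^2 - 12*t - 32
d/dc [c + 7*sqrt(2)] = 1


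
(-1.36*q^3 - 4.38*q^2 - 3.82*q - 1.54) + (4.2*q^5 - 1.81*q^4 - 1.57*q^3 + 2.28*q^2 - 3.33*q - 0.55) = 4.2*q^5 - 1.81*q^4 - 2.93*q^3 - 2.1*q^2 - 7.15*q - 2.09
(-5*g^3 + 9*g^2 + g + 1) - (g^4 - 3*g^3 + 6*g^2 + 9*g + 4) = -g^4 - 2*g^3 + 3*g^2 - 8*g - 3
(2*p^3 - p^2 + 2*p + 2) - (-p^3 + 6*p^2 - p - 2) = 3*p^3 - 7*p^2 + 3*p + 4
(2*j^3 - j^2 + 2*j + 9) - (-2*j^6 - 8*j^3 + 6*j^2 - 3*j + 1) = 2*j^6 + 10*j^3 - 7*j^2 + 5*j + 8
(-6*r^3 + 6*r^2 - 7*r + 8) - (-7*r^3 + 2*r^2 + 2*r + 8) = r^3 + 4*r^2 - 9*r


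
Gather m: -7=-7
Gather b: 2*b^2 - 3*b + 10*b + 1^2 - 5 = 2*b^2 + 7*b - 4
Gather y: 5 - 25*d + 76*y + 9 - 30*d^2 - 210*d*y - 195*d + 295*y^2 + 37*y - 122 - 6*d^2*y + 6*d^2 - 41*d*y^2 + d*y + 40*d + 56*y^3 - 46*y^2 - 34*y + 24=-24*d^2 - 180*d + 56*y^3 + y^2*(249 - 41*d) + y*(-6*d^2 - 209*d + 79) - 84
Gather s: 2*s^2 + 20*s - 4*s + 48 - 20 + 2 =2*s^2 + 16*s + 30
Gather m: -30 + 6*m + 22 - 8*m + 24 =16 - 2*m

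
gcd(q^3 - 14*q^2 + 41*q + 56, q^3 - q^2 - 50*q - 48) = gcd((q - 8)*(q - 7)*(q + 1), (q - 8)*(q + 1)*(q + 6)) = q^2 - 7*q - 8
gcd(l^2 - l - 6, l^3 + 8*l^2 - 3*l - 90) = l - 3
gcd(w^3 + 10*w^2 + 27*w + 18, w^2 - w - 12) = w + 3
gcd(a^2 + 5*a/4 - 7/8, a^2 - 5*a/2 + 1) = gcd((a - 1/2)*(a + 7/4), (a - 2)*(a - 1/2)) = a - 1/2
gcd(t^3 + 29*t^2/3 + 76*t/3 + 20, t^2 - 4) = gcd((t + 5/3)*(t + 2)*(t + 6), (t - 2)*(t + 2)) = t + 2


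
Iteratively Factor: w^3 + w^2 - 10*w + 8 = (w + 4)*(w^2 - 3*w + 2) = (w - 2)*(w + 4)*(w - 1)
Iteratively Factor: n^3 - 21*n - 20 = (n + 4)*(n^2 - 4*n - 5) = (n - 5)*(n + 4)*(n + 1)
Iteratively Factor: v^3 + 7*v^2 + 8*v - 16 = (v + 4)*(v^2 + 3*v - 4) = (v + 4)^2*(v - 1)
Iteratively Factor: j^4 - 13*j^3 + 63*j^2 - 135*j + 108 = (j - 3)*(j^3 - 10*j^2 + 33*j - 36) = (j - 3)^2*(j^2 - 7*j + 12) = (j - 3)^3*(j - 4)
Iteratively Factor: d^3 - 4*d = (d)*(d^2 - 4) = d*(d + 2)*(d - 2)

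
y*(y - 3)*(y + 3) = y^3 - 9*y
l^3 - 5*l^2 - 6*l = l*(l - 6)*(l + 1)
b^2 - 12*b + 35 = (b - 7)*(b - 5)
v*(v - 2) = v^2 - 2*v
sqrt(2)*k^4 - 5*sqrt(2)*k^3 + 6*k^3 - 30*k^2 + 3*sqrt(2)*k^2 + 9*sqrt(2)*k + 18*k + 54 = (k - 3)^2*(k + 3*sqrt(2))*(sqrt(2)*k + sqrt(2))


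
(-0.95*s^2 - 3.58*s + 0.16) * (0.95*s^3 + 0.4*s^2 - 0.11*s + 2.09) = -0.9025*s^5 - 3.781*s^4 - 1.1755*s^3 - 1.5277*s^2 - 7.4998*s + 0.3344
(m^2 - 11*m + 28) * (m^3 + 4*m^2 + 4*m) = m^5 - 7*m^4 - 12*m^3 + 68*m^2 + 112*m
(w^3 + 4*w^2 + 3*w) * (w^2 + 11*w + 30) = w^5 + 15*w^4 + 77*w^3 + 153*w^2 + 90*w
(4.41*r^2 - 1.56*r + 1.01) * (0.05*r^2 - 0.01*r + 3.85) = 0.2205*r^4 - 0.1221*r^3 + 17.0446*r^2 - 6.0161*r + 3.8885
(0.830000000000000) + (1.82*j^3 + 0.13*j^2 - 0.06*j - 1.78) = 1.82*j^3 + 0.13*j^2 - 0.06*j - 0.95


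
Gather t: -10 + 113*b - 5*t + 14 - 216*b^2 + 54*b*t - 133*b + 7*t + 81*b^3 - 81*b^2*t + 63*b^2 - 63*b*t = 81*b^3 - 153*b^2 - 20*b + t*(-81*b^2 - 9*b + 2) + 4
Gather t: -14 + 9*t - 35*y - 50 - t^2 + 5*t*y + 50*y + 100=-t^2 + t*(5*y + 9) + 15*y + 36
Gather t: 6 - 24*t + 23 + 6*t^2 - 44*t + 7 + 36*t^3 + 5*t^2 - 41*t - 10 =36*t^3 + 11*t^2 - 109*t + 26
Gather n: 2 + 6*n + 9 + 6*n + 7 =12*n + 18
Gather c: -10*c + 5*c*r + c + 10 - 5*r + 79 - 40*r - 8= c*(5*r - 9) - 45*r + 81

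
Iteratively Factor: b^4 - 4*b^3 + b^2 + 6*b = (b - 3)*(b^3 - b^2 - 2*b) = (b - 3)*(b - 2)*(b^2 + b) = b*(b - 3)*(b - 2)*(b + 1)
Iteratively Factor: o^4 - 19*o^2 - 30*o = (o + 3)*(o^3 - 3*o^2 - 10*o) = (o + 2)*(o + 3)*(o^2 - 5*o) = o*(o + 2)*(o + 3)*(o - 5)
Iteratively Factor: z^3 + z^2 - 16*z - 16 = (z + 1)*(z^2 - 16) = (z + 1)*(z + 4)*(z - 4)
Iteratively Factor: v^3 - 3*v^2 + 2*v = (v)*(v^2 - 3*v + 2) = v*(v - 2)*(v - 1)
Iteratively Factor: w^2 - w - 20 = (w + 4)*(w - 5)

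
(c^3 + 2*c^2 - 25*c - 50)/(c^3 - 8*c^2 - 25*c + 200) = (c + 2)/(c - 8)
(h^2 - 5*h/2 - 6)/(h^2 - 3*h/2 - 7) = (-2*h^2 + 5*h + 12)/(-2*h^2 + 3*h + 14)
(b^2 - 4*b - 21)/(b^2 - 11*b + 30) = (b^2 - 4*b - 21)/(b^2 - 11*b + 30)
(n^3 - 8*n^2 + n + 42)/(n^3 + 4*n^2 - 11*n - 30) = (n - 7)/(n + 5)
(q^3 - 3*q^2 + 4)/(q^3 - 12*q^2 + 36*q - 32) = (q + 1)/(q - 8)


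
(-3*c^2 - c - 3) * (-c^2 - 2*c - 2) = 3*c^4 + 7*c^3 + 11*c^2 + 8*c + 6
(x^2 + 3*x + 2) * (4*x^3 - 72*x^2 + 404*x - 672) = 4*x^5 - 60*x^4 + 196*x^3 + 396*x^2 - 1208*x - 1344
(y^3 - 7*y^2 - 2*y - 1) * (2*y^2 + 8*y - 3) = 2*y^5 - 6*y^4 - 63*y^3 + 3*y^2 - 2*y + 3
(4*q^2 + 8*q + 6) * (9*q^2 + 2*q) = 36*q^4 + 80*q^3 + 70*q^2 + 12*q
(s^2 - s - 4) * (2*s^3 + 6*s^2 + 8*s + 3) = 2*s^5 + 4*s^4 - 6*s^3 - 29*s^2 - 35*s - 12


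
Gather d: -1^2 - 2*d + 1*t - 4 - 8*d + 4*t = -10*d + 5*t - 5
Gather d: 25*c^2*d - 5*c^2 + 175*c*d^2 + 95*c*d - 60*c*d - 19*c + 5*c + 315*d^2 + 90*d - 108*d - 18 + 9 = -5*c^2 - 14*c + d^2*(175*c + 315) + d*(25*c^2 + 35*c - 18) - 9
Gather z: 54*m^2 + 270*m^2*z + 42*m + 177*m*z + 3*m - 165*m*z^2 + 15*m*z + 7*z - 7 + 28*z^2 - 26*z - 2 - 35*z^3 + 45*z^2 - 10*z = 54*m^2 + 45*m - 35*z^3 + z^2*(73 - 165*m) + z*(270*m^2 + 192*m - 29) - 9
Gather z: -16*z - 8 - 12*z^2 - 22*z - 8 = -12*z^2 - 38*z - 16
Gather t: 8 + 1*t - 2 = t + 6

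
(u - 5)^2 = u^2 - 10*u + 25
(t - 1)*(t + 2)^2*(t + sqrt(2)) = t^4 + sqrt(2)*t^3 + 3*t^3 + 3*sqrt(2)*t^2 - 4*t - 4*sqrt(2)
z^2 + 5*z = z*(z + 5)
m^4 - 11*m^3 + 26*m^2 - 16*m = m*(m - 8)*(m - 2)*(m - 1)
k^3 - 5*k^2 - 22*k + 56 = (k - 7)*(k - 2)*(k + 4)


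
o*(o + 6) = o^2 + 6*o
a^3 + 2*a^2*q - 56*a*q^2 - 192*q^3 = (a - 8*q)*(a + 4*q)*(a + 6*q)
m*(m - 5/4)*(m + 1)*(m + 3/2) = m^4 + 5*m^3/4 - 13*m^2/8 - 15*m/8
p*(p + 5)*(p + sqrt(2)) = p^3 + sqrt(2)*p^2 + 5*p^2 + 5*sqrt(2)*p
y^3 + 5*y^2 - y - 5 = (y - 1)*(y + 1)*(y + 5)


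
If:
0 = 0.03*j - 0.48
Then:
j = 16.00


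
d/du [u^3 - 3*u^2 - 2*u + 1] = 3*u^2 - 6*u - 2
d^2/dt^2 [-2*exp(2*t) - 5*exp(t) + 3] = (-8*exp(t) - 5)*exp(t)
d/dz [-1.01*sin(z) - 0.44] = -1.01*cos(z)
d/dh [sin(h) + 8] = cos(h)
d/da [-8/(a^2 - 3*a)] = 8*(2*a - 3)/(a^2*(a - 3)^2)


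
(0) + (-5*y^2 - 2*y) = -5*y^2 - 2*y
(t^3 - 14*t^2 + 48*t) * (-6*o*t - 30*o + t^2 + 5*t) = -6*o*t^4 + 54*o*t^3 + 132*o*t^2 - 1440*o*t + t^5 - 9*t^4 - 22*t^3 + 240*t^2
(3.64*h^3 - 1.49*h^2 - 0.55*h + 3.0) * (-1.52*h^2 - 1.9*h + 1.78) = -5.5328*h^5 - 4.6512*h^4 + 10.1462*h^3 - 6.1672*h^2 - 6.679*h + 5.34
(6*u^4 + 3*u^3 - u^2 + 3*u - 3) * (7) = 42*u^4 + 21*u^3 - 7*u^2 + 21*u - 21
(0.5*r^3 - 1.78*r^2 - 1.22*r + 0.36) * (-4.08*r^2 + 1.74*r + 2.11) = -2.04*r^5 + 8.1324*r^4 + 2.9354*r^3 - 7.3474*r^2 - 1.9478*r + 0.7596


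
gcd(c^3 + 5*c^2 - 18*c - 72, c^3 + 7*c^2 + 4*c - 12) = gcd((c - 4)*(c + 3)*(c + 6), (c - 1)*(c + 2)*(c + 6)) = c + 6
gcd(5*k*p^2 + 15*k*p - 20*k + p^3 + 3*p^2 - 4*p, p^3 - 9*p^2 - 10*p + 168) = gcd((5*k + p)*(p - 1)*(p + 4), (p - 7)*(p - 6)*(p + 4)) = p + 4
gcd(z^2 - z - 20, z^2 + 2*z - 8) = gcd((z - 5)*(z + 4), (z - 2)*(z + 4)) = z + 4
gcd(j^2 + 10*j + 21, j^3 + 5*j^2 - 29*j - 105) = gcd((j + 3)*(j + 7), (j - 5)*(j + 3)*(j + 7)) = j^2 + 10*j + 21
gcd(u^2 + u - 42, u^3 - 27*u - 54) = u - 6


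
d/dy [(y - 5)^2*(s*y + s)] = 3*s*(y - 5)*(y - 1)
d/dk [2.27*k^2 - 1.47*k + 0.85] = 4.54*k - 1.47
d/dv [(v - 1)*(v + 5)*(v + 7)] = 3*v^2 + 22*v + 23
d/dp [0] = 0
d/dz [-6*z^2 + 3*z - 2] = 3 - 12*z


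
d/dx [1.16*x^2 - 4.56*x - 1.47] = 2.32*x - 4.56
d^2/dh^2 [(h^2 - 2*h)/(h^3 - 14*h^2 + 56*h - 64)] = 2*(h^3 - 96*h + 384)/(h^6 - 36*h^5 + 528*h^4 - 4032*h^3 + 16896*h^2 - 36864*h + 32768)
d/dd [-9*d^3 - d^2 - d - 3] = -27*d^2 - 2*d - 1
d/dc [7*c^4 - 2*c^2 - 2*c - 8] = 28*c^3 - 4*c - 2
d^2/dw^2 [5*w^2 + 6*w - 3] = 10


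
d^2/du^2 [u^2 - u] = 2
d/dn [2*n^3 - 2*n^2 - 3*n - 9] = 6*n^2 - 4*n - 3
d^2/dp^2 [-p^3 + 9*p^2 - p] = 18 - 6*p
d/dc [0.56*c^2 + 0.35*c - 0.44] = 1.12*c + 0.35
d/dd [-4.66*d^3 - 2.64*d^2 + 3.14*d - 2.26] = -13.98*d^2 - 5.28*d + 3.14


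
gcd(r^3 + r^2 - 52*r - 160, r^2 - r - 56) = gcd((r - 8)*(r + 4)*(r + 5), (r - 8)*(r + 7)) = r - 8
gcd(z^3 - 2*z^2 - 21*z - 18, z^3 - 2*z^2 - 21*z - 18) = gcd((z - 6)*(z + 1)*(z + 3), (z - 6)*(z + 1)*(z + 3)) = z^3 - 2*z^2 - 21*z - 18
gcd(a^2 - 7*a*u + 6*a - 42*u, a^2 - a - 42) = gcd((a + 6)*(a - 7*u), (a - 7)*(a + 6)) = a + 6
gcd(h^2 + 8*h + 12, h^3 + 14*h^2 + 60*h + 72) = h^2 + 8*h + 12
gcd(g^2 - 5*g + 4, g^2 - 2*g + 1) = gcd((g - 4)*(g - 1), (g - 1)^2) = g - 1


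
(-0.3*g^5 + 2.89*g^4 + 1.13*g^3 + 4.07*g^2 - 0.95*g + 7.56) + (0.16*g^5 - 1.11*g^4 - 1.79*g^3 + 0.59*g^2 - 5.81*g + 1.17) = -0.14*g^5 + 1.78*g^4 - 0.66*g^3 + 4.66*g^2 - 6.76*g + 8.73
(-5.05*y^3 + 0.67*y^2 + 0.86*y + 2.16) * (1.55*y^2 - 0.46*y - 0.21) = -7.8275*y^5 + 3.3615*y^4 + 2.0853*y^3 + 2.8117*y^2 - 1.1742*y - 0.4536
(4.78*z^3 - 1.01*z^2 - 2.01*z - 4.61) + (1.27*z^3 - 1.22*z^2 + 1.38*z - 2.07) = 6.05*z^3 - 2.23*z^2 - 0.63*z - 6.68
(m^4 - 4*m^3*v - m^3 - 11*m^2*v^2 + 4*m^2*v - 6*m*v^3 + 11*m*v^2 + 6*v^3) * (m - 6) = m^5 - 4*m^4*v - 7*m^4 - 11*m^3*v^2 + 28*m^3*v + 6*m^3 - 6*m^2*v^3 + 77*m^2*v^2 - 24*m^2*v + 42*m*v^3 - 66*m*v^2 - 36*v^3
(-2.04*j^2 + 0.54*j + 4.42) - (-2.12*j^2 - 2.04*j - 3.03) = 0.0800000000000001*j^2 + 2.58*j + 7.45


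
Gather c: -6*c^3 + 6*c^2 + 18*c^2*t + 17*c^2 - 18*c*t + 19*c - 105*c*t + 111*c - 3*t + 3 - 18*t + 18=-6*c^3 + c^2*(18*t + 23) + c*(130 - 123*t) - 21*t + 21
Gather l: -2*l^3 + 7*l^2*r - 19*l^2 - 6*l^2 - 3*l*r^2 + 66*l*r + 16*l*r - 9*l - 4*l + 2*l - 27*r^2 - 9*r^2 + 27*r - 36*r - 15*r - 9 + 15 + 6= -2*l^3 + l^2*(7*r - 25) + l*(-3*r^2 + 82*r - 11) - 36*r^2 - 24*r + 12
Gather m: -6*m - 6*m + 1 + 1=2 - 12*m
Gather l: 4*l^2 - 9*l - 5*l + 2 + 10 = 4*l^2 - 14*l + 12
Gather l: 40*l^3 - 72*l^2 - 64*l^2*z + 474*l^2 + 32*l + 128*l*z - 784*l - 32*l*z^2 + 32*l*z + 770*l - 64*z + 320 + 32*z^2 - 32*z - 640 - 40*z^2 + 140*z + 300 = 40*l^3 + l^2*(402 - 64*z) + l*(-32*z^2 + 160*z + 18) - 8*z^2 + 44*z - 20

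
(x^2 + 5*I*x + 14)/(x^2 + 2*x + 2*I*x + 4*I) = (x^2 + 5*I*x + 14)/(x^2 + 2*x*(1 + I) + 4*I)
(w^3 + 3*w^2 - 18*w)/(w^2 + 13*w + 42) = w*(w - 3)/(w + 7)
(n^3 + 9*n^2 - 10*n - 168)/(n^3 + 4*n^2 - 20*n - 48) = (n + 7)/(n + 2)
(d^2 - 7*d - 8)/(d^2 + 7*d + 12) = (d^2 - 7*d - 8)/(d^2 + 7*d + 12)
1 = 1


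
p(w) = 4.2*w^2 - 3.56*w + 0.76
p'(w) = 8.4*w - 3.56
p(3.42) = 37.71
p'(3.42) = 25.17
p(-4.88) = 118.15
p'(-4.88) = -44.55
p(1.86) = 8.67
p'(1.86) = 12.06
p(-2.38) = 33.02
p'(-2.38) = -23.55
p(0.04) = 0.62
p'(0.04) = -3.22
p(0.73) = 0.40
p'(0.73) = 2.57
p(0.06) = 0.56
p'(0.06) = -3.06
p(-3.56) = 66.66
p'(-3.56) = -33.46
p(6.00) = 130.60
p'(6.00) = 46.84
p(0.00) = 0.76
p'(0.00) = -3.56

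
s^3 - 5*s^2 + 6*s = s*(s - 3)*(s - 2)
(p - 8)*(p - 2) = p^2 - 10*p + 16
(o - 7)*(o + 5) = o^2 - 2*o - 35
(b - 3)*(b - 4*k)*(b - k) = b^3 - 5*b^2*k - 3*b^2 + 4*b*k^2 + 15*b*k - 12*k^2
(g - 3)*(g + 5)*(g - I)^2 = g^4 + 2*g^3 - 2*I*g^3 - 16*g^2 - 4*I*g^2 - 2*g + 30*I*g + 15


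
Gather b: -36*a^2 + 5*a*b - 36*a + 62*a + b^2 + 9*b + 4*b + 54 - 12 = -36*a^2 + 26*a + b^2 + b*(5*a + 13) + 42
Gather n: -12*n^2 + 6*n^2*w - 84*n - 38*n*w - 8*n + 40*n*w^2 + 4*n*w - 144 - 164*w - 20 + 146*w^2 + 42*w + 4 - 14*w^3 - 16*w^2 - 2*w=n^2*(6*w - 12) + n*(40*w^2 - 34*w - 92) - 14*w^3 + 130*w^2 - 124*w - 160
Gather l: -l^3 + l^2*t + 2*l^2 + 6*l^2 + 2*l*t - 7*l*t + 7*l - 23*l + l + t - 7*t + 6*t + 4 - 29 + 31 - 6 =-l^3 + l^2*(t + 8) + l*(-5*t - 15)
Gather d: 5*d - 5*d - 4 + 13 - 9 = 0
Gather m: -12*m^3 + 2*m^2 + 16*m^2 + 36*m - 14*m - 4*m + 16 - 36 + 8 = -12*m^3 + 18*m^2 + 18*m - 12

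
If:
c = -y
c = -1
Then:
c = -1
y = 1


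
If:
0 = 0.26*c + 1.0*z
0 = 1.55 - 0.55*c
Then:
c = 2.82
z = -0.73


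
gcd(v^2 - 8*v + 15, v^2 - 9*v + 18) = v - 3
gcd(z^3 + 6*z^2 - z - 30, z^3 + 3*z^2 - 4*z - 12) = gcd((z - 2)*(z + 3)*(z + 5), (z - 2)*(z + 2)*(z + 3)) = z^2 + z - 6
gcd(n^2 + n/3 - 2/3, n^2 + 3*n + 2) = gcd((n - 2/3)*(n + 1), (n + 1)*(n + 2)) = n + 1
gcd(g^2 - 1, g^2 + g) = g + 1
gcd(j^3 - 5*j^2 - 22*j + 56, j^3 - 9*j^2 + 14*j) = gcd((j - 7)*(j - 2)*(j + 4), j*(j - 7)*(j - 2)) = j^2 - 9*j + 14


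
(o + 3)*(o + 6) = o^2 + 9*o + 18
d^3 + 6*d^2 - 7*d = d*(d - 1)*(d + 7)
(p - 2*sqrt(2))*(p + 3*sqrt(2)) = p^2 + sqrt(2)*p - 12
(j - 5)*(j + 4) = j^2 - j - 20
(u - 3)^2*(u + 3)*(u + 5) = u^4 + 2*u^3 - 24*u^2 - 18*u + 135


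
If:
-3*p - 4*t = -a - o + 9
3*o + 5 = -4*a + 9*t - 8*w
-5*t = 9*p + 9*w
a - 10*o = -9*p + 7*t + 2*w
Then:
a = 11*w/2 - 983/10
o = 599/20 - 13*w/4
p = 221/12 - 9*w/4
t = 9*w/4 - 663/20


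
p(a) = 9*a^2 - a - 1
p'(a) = 18*a - 1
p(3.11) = 82.94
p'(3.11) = 54.98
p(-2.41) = 53.68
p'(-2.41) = -44.38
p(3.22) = 89.10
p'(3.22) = 56.96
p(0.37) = -0.14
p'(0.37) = 5.66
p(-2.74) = 69.31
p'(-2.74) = -50.32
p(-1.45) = 19.37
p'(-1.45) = -27.10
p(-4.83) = 213.79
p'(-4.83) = -87.94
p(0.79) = 3.83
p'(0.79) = 13.22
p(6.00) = 317.00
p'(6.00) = 107.00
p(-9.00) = 737.00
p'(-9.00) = -163.00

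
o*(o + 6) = o^2 + 6*o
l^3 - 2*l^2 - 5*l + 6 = (l - 3)*(l - 1)*(l + 2)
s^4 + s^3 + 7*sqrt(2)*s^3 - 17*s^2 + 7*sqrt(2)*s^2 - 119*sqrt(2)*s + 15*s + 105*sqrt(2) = (s - 3)*(s - 1)*(s + 5)*(s + 7*sqrt(2))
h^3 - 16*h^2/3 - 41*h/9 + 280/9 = (h - 5)*(h - 8/3)*(h + 7/3)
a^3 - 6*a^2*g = a^2*(a - 6*g)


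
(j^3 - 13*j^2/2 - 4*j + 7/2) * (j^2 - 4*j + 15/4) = j^5 - 21*j^4/2 + 103*j^3/4 - 39*j^2/8 - 29*j + 105/8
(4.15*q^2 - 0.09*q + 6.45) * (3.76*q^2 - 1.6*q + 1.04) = 15.604*q^4 - 6.9784*q^3 + 28.712*q^2 - 10.4136*q + 6.708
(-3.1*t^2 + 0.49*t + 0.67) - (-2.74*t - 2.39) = -3.1*t^2 + 3.23*t + 3.06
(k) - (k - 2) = 2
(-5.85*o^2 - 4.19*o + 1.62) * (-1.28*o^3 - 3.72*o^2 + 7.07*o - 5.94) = 7.488*o^5 + 27.1252*o^4 - 27.8463*o^3 - 0.900700000000004*o^2 + 36.342*o - 9.6228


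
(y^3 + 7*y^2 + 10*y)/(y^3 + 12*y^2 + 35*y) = (y + 2)/(y + 7)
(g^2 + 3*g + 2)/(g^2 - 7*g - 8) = (g + 2)/(g - 8)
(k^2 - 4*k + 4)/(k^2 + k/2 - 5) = 2*(k - 2)/(2*k + 5)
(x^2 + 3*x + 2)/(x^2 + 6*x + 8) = (x + 1)/(x + 4)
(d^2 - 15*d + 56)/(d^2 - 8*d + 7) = (d - 8)/(d - 1)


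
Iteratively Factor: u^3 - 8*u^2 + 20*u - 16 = (u - 2)*(u^2 - 6*u + 8) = (u - 4)*(u - 2)*(u - 2)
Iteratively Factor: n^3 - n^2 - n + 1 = (n + 1)*(n^2 - 2*n + 1) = (n - 1)*(n + 1)*(n - 1)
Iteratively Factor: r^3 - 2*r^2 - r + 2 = (r - 2)*(r^2 - 1) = (r - 2)*(r - 1)*(r + 1)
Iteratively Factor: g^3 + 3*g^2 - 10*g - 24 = (g + 2)*(g^2 + g - 12) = (g + 2)*(g + 4)*(g - 3)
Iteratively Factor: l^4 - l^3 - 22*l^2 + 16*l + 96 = (l - 3)*(l^3 + 2*l^2 - 16*l - 32) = (l - 3)*(l + 2)*(l^2 - 16) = (l - 3)*(l + 2)*(l + 4)*(l - 4)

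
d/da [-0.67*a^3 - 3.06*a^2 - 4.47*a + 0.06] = -2.01*a^2 - 6.12*a - 4.47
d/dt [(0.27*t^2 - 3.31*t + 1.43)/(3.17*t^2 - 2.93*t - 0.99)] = (9.7016*t^2 - 9.6008*t + 7.4668)/(10.0489*t^4 - 18.5762*t^3 + 2.3083*t^2 + 5.8014*t + 0.9801)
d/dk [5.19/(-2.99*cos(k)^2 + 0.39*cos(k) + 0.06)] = (2.0241 - 31.0362*cos(k))*sin(k)/(-2.99*cos(k)^2 + 0.39*cos(k) + 0.06)^2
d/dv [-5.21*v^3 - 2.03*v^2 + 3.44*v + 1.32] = -15.63*v^2 - 4.06*v + 3.44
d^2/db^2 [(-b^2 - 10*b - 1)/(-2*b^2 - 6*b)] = (7*b^3 + 3*b^2 + 9*b + 9)/(b^3*(b^3 + 9*b^2 + 27*b + 27))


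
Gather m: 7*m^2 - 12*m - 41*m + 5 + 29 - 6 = 7*m^2 - 53*m + 28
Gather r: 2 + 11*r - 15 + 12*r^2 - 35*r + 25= 12*r^2 - 24*r + 12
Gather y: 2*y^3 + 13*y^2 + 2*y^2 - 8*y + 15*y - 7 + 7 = 2*y^3 + 15*y^2 + 7*y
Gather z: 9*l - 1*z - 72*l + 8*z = -63*l + 7*z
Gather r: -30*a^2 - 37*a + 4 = -30*a^2 - 37*a + 4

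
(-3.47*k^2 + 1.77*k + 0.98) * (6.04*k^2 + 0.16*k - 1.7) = -20.9588*k^4 + 10.1356*k^3 + 12.1014*k^2 - 2.8522*k - 1.666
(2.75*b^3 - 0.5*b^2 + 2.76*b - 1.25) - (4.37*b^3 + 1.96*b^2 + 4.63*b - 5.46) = -1.62*b^3 - 2.46*b^2 - 1.87*b + 4.21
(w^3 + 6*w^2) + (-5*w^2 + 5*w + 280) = w^3 + w^2 + 5*w + 280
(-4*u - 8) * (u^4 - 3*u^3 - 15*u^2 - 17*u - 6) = -4*u^5 + 4*u^4 + 84*u^3 + 188*u^2 + 160*u + 48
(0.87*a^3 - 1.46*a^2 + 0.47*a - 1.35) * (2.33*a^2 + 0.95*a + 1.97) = 2.0271*a^5 - 2.5753*a^4 + 1.422*a^3 - 5.5752*a^2 - 0.3566*a - 2.6595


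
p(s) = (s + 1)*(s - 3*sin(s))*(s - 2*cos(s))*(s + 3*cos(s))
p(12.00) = 26513.07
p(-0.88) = -0.38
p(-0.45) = -2.38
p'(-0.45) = -1.89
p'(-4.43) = -480.54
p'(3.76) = 536.20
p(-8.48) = 3385.25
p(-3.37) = 85.86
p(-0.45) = -2.38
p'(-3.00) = -93.60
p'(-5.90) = -113.62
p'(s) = (1 - 3*sin(s))*(s + 1)*(s - 3*sin(s))*(s - 2*cos(s)) + (1 - 3*cos(s))*(s + 1)*(s - 2*cos(s))*(s + 3*cos(s)) + (s + 1)*(s - 3*sin(s))*(s + 3*cos(s))*(2*sin(s) + 1) + (s - 3*sin(s))*(s - 2*cos(s))*(s + 3*cos(s)) = -(s + 1)*(s - 3*sin(s))*(s - 2*cos(s))*(3*sin(s) - 1) + (s + 1)*(s - 3*sin(s))*(s + 3*cos(s))*(2*sin(s) + 1) - (s + 1)*(s - 2*cos(s))*(s + 3*cos(s))*(3*cos(s) - 1) + (s - 3*sin(s))*(s - 2*cos(s))*(s + 3*cos(s))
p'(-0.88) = -4.26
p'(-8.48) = -2842.96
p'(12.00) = 3629.25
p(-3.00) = 31.38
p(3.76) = 185.60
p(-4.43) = 511.41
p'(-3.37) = -211.50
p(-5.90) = 831.82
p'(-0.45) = -1.89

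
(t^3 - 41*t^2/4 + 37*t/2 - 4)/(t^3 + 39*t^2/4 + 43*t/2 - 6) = (t^2 - 10*t + 16)/(t^2 + 10*t + 24)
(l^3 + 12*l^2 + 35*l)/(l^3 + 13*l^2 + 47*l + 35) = l/(l + 1)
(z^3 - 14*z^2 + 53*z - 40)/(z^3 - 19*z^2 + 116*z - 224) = (z^2 - 6*z + 5)/(z^2 - 11*z + 28)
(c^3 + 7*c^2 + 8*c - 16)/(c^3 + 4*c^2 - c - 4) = (c + 4)/(c + 1)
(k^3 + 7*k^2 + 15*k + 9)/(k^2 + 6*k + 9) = k + 1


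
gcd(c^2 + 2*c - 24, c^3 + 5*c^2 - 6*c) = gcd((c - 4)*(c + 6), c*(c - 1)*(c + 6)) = c + 6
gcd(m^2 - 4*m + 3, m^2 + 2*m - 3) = m - 1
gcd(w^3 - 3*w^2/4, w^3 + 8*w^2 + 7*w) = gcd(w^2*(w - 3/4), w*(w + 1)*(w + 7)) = w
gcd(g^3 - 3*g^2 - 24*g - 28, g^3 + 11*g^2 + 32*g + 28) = g^2 + 4*g + 4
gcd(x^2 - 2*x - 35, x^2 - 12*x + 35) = x - 7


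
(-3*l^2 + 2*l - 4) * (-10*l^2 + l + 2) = 30*l^4 - 23*l^3 + 36*l^2 - 8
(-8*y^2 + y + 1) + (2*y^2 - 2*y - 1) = -6*y^2 - y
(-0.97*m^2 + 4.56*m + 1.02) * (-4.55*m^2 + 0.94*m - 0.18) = 4.4135*m^4 - 21.6598*m^3 - 0.18*m^2 + 0.138*m - 0.1836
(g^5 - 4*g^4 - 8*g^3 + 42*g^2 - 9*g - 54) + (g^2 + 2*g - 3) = g^5 - 4*g^4 - 8*g^3 + 43*g^2 - 7*g - 57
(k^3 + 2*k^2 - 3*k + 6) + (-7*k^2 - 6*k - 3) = k^3 - 5*k^2 - 9*k + 3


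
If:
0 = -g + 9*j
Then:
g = 9*j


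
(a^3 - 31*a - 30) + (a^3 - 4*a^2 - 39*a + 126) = 2*a^3 - 4*a^2 - 70*a + 96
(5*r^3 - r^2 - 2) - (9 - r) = 5*r^3 - r^2 + r - 11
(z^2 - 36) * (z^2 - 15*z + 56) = z^4 - 15*z^3 + 20*z^2 + 540*z - 2016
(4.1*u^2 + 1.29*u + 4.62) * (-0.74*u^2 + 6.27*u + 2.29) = -3.034*u^4 + 24.7524*u^3 + 14.0585*u^2 + 31.9215*u + 10.5798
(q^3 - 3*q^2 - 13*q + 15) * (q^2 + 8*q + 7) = q^5 + 5*q^4 - 30*q^3 - 110*q^2 + 29*q + 105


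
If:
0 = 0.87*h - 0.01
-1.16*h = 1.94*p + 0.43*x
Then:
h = 0.01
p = -0.221649484536082*x - 0.00687285223367698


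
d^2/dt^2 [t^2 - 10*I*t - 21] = 2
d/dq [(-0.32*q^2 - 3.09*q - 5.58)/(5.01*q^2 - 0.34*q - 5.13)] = (15.5897*q^2 + 59.1948*q + 13.9545)/(25.1001*q^4 - 3.4068*q^3 - 51.287*q^2 + 3.4884*q + 26.3169)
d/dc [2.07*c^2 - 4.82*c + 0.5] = 4.14*c - 4.82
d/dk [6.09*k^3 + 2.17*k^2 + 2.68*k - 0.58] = 18.27*k^2 + 4.34*k + 2.68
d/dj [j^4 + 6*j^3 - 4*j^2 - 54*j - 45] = 4*j^3 + 18*j^2 - 8*j - 54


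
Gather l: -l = -l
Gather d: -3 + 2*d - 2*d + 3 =0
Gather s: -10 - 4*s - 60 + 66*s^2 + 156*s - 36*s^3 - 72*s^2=-36*s^3 - 6*s^2 + 152*s - 70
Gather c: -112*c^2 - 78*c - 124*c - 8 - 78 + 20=-112*c^2 - 202*c - 66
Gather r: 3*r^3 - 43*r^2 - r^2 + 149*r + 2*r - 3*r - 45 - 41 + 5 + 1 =3*r^3 - 44*r^2 + 148*r - 80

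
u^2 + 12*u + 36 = (u + 6)^2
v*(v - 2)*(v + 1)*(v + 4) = v^4 + 3*v^3 - 6*v^2 - 8*v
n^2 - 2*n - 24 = (n - 6)*(n + 4)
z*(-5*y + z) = -5*y*z + z^2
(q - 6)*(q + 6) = q^2 - 36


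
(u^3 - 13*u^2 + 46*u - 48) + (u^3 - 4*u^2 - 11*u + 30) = 2*u^3 - 17*u^2 + 35*u - 18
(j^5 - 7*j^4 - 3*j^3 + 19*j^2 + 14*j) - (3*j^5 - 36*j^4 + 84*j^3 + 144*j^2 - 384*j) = -2*j^5 + 29*j^4 - 87*j^3 - 125*j^2 + 398*j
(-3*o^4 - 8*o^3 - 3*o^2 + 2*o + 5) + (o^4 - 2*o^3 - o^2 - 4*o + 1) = -2*o^4 - 10*o^3 - 4*o^2 - 2*o + 6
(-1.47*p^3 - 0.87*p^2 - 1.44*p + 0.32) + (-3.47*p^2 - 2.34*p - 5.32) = -1.47*p^3 - 4.34*p^2 - 3.78*p - 5.0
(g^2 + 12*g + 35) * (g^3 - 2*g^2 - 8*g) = g^5 + 10*g^4 + 3*g^3 - 166*g^2 - 280*g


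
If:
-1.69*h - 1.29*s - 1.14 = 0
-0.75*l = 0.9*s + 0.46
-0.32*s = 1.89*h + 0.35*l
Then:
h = 0.06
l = 0.55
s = -0.97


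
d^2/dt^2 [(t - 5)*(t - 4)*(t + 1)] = 6*t - 16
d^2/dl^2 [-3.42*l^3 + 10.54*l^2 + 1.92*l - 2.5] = 21.08 - 20.52*l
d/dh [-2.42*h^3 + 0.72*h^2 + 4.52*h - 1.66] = -7.26*h^2 + 1.44*h + 4.52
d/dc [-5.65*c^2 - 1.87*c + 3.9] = -11.3*c - 1.87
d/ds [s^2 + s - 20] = 2*s + 1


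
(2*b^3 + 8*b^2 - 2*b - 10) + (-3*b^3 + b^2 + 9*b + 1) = -b^3 + 9*b^2 + 7*b - 9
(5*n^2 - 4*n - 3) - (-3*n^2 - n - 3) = 8*n^2 - 3*n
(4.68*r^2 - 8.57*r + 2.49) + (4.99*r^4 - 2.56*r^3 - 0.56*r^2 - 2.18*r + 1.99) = 4.99*r^4 - 2.56*r^3 + 4.12*r^2 - 10.75*r + 4.48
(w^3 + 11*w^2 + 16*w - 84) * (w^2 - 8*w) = w^5 + 3*w^4 - 72*w^3 - 212*w^2 + 672*w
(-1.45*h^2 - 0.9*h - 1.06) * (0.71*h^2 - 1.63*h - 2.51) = -1.0295*h^4 + 1.7245*h^3 + 4.3539*h^2 + 3.9868*h + 2.6606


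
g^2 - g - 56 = (g - 8)*(g + 7)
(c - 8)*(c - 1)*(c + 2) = c^3 - 7*c^2 - 10*c + 16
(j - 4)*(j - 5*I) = j^2 - 4*j - 5*I*j + 20*I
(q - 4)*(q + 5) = q^2 + q - 20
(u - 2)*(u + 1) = u^2 - u - 2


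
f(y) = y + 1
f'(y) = 1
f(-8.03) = -7.03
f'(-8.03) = 1.00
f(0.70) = 1.70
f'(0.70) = 1.00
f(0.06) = 1.06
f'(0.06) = 1.00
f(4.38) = 5.38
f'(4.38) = 1.00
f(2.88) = 3.88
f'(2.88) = 1.00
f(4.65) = 5.65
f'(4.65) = 1.00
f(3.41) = 4.41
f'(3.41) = 1.00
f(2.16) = 3.16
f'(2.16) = 1.00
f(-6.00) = -5.00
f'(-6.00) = 1.00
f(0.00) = 1.00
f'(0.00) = 1.00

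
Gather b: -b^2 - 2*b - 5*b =-b^2 - 7*b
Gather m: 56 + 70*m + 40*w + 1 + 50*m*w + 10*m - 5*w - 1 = m*(50*w + 80) + 35*w + 56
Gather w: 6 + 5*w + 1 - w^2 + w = -w^2 + 6*w + 7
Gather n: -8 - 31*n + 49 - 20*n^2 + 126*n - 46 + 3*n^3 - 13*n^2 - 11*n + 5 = 3*n^3 - 33*n^2 + 84*n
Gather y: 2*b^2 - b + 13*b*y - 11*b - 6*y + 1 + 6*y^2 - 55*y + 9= 2*b^2 - 12*b + 6*y^2 + y*(13*b - 61) + 10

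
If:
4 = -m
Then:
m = -4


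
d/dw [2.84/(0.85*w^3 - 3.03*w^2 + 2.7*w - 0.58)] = (-7.242*w^2 + 17.2104*w - 7.668)/(0.85*w^3 - 3.03*w^2 + 2.7*w - 0.58)^2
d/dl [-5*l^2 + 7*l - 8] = 7 - 10*l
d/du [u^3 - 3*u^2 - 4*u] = 3*u^2 - 6*u - 4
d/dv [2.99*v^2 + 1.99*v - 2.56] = 5.98*v + 1.99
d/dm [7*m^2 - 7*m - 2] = 14*m - 7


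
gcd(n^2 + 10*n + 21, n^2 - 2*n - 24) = 1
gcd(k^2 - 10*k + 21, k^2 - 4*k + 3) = k - 3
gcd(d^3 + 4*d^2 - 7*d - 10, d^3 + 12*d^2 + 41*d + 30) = d^2 + 6*d + 5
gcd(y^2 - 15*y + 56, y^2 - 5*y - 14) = y - 7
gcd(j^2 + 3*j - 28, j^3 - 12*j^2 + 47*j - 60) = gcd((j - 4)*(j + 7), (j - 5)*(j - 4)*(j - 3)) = j - 4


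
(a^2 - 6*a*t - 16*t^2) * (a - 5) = a^3 - 6*a^2*t - 5*a^2 - 16*a*t^2 + 30*a*t + 80*t^2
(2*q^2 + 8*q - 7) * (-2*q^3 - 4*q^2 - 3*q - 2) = -4*q^5 - 24*q^4 - 24*q^3 + 5*q + 14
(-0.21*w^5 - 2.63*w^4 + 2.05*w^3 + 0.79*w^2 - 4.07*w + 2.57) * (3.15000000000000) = -0.6615*w^5 - 8.2845*w^4 + 6.4575*w^3 + 2.4885*w^2 - 12.8205*w + 8.0955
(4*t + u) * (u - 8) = 4*t*u - 32*t + u^2 - 8*u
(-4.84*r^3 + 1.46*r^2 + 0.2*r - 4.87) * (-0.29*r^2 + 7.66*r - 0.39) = 1.4036*r^5 - 37.4978*r^4 + 13.0132*r^3 + 2.3749*r^2 - 37.3822*r + 1.8993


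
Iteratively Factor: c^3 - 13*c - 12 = (c + 3)*(c^2 - 3*c - 4) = (c + 1)*(c + 3)*(c - 4)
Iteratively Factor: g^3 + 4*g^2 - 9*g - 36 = (g - 3)*(g^2 + 7*g + 12) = (g - 3)*(g + 4)*(g + 3)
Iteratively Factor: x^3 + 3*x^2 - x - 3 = (x + 3)*(x^2 - 1) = (x + 1)*(x + 3)*(x - 1)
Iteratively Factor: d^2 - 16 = (d + 4)*(d - 4)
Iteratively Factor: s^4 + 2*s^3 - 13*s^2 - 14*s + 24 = (s - 1)*(s^3 + 3*s^2 - 10*s - 24) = (s - 1)*(s + 4)*(s^2 - s - 6) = (s - 3)*(s - 1)*(s + 4)*(s + 2)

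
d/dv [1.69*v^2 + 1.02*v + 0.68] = 3.38*v + 1.02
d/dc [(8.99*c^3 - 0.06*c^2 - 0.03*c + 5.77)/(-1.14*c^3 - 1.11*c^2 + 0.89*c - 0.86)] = (3.5527136788005e-15*c^5 - 10.0473*c^4 + 15.9338*c^3 - 3.5475*c^2 + 12.9126*c - 5.1095)/(1.2996*c^6 + 2.5308*c^5 - 0.7971*c^4 - 0.0150000000000003*c^3 + 2.7013*c^2 - 1.5308*c + 0.7396)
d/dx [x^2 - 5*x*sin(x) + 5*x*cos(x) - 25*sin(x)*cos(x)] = -5*sqrt(2)*x*sin(x + pi/4) + 2*x - 25*cos(2*x) + 5*sqrt(2)*cos(x + pi/4)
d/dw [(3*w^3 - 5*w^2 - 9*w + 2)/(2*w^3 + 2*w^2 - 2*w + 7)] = (16*w^4 + 24*w^3 + 79*w^2 - 78*w - 59)/(4*w^6 + 8*w^5 - 4*w^4 + 20*w^3 + 32*w^2 - 28*w + 49)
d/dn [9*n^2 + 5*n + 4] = 18*n + 5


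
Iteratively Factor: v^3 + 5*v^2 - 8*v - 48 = (v + 4)*(v^2 + v - 12) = (v - 3)*(v + 4)*(v + 4)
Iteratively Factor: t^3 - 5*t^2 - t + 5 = (t - 1)*(t^2 - 4*t - 5) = (t - 5)*(t - 1)*(t + 1)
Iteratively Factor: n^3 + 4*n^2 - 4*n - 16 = (n + 4)*(n^2 - 4) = (n - 2)*(n + 4)*(n + 2)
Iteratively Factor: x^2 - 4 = (x + 2)*(x - 2)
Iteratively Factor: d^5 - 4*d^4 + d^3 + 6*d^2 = (d)*(d^4 - 4*d^3 + d^2 + 6*d) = d*(d - 3)*(d^3 - d^2 - 2*d) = d*(d - 3)*(d - 2)*(d^2 + d) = d*(d - 3)*(d - 2)*(d + 1)*(d)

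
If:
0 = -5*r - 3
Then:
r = -3/5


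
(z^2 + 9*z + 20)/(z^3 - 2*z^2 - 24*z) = (z + 5)/(z*(z - 6))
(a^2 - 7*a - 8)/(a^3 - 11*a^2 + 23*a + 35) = (a - 8)/(a^2 - 12*a + 35)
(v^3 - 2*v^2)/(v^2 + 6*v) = v*(v - 2)/(v + 6)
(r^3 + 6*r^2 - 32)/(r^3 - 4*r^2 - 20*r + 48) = (r + 4)/(r - 6)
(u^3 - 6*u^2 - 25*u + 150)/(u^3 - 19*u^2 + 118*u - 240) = (u + 5)/(u - 8)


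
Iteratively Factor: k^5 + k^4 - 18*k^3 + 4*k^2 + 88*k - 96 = (k - 2)*(k^4 + 3*k^3 - 12*k^2 - 20*k + 48) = (k - 2)*(k + 3)*(k^3 - 12*k + 16) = (k - 2)*(k + 3)*(k + 4)*(k^2 - 4*k + 4) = (k - 2)^2*(k + 3)*(k + 4)*(k - 2)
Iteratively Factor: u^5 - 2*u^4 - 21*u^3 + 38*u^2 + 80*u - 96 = (u - 1)*(u^4 - u^3 - 22*u^2 + 16*u + 96) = (u - 3)*(u - 1)*(u^3 + 2*u^2 - 16*u - 32) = (u - 3)*(u - 1)*(u + 4)*(u^2 - 2*u - 8) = (u - 3)*(u - 1)*(u + 2)*(u + 4)*(u - 4)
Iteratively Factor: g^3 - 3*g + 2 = (g - 1)*(g^2 + g - 2) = (g - 1)^2*(g + 2)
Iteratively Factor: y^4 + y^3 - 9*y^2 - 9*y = (y)*(y^3 + y^2 - 9*y - 9) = y*(y - 3)*(y^2 + 4*y + 3) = y*(y - 3)*(y + 3)*(y + 1)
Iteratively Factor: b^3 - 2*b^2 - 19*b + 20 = (b - 5)*(b^2 + 3*b - 4) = (b - 5)*(b + 4)*(b - 1)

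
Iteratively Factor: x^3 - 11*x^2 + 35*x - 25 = (x - 1)*(x^2 - 10*x + 25) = (x - 5)*(x - 1)*(x - 5)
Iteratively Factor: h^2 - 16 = (h - 4)*(h + 4)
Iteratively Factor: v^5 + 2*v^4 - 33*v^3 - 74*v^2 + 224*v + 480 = (v + 4)*(v^4 - 2*v^3 - 25*v^2 + 26*v + 120) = (v - 3)*(v + 4)*(v^3 + v^2 - 22*v - 40) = (v - 3)*(v + 2)*(v + 4)*(v^2 - v - 20) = (v - 3)*(v + 2)*(v + 4)^2*(v - 5)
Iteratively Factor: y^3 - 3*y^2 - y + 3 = (y - 1)*(y^2 - 2*y - 3) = (y - 1)*(y + 1)*(y - 3)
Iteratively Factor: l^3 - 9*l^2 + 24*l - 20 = (l - 2)*(l^2 - 7*l + 10) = (l - 5)*(l - 2)*(l - 2)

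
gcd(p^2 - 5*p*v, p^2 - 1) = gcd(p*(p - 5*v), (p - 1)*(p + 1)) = 1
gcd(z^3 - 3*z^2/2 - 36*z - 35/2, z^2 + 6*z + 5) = z + 5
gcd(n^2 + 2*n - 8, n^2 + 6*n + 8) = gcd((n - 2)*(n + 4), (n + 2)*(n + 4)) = n + 4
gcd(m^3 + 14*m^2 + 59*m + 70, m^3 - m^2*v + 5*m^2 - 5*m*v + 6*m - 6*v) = m + 2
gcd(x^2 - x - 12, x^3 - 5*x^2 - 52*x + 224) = x - 4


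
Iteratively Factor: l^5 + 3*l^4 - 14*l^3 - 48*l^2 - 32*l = (l + 2)*(l^4 + l^3 - 16*l^2 - 16*l) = (l + 2)*(l + 4)*(l^3 - 3*l^2 - 4*l) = l*(l + 2)*(l + 4)*(l^2 - 3*l - 4) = l*(l + 1)*(l + 2)*(l + 4)*(l - 4)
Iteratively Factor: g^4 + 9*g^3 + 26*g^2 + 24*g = (g + 2)*(g^3 + 7*g^2 + 12*g) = g*(g + 2)*(g^2 + 7*g + 12) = g*(g + 2)*(g + 3)*(g + 4)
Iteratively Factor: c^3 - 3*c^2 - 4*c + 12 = (c - 3)*(c^2 - 4) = (c - 3)*(c - 2)*(c + 2)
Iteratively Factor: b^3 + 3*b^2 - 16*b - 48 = (b - 4)*(b^2 + 7*b + 12) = (b - 4)*(b + 4)*(b + 3)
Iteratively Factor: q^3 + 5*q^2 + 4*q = (q + 1)*(q^2 + 4*q) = (q + 1)*(q + 4)*(q)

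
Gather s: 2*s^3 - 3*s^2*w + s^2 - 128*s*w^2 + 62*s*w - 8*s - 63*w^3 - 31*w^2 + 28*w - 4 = 2*s^3 + s^2*(1 - 3*w) + s*(-128*w^2 + 62*w - 8) - 63*w^3 - 31*w^2 + 28*w - 4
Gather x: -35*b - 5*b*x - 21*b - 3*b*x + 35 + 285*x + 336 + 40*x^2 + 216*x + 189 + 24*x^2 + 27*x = -56*b + 64*x^2 + x*(528 - 8*b) + 560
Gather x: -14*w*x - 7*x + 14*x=x*(7 - 14*w)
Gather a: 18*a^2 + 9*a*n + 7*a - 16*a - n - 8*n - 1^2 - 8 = 18*a^2 + a*(9*n - 9) - 9*n - 9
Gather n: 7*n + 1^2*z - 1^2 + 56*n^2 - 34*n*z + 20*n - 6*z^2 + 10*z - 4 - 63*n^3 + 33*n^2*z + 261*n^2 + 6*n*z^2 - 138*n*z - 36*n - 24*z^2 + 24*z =-63*n^3 + n^2*(33*z + 317) + n*(6*z^2 - 172*z - 9) - 30*z^2 + 35*z - 5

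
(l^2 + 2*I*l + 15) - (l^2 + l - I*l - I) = -l + 3*I*l + 15 + I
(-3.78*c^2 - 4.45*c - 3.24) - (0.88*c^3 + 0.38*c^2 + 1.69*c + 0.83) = -0.88*c^3 - 4.16*c^2 - 6.14*c - 4.07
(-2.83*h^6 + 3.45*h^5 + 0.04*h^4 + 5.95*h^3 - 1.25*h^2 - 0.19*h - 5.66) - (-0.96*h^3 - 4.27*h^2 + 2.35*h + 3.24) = -2.83*h^6 + 3.45*h^5 + 0.04*h^4 + 6.91*h^3 + 3.02*h^2 - 2.54*h - 8.9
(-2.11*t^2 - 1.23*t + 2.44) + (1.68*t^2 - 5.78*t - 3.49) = -0.43*t^2 - 7.01*t - 1.05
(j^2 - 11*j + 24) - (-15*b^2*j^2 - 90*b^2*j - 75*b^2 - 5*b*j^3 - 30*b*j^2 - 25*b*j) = 15*b^2*j^2 + 90*b^2*j + 75*b^2 + 5*b*j^3 + 30*b*j^2 + 25*b*j + j^2 - 11*j + 24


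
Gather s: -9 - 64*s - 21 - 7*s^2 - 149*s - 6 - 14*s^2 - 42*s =-21*s^2 - 255*s - 36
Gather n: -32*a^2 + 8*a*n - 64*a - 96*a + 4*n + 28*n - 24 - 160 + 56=-32*a^2 - 160*a + n*(8*a + 32) - 128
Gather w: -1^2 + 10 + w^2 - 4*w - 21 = w^2 - 4*w - 12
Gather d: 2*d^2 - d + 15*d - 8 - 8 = 2*d^2 + 14*d - 16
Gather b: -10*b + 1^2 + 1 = 2 - 10*b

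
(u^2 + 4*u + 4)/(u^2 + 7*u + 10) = (u + 2)/(u + 5)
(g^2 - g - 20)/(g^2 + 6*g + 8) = (g - 5)/(g + 2)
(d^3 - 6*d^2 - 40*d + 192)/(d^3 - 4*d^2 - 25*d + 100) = (d^2 - 2*d - 48)/(d^2 - 25)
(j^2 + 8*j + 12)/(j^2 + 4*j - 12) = (j + 2)/(j - 2)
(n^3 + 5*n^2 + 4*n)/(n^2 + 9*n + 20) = n*(n + 1)/(n + 5)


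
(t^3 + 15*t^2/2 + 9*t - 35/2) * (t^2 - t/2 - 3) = t^5 + 7*t^4 + 9*t^3/4 - 89*t^2/2 - 73*t/4 + 105/2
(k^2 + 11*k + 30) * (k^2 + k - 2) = k^4 + 12*k^3 + 39*k^2 + 8*k - 60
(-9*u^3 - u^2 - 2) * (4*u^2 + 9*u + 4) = -36*u^5 - 85*u^4 - 45*u^3 - 12*u^2 - 18*u - 8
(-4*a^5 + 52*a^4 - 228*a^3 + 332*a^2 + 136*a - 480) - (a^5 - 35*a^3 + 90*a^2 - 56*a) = -5*a^5 + 52*a^4 - 193*a^3 + 242*a^2 + 192*a - 480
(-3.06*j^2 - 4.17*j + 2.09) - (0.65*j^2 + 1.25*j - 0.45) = -3.71*j^2 - 5.42*j + 2.54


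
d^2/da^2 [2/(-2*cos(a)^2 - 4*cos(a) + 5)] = 8*(4*sin(a)^4 - 16*sin(a)^2 - 5*cos(a)/2 + 3*cos(3*a)/2 - 1)/(-2*sin(a)^2 + 4*cos(a) - 3)^3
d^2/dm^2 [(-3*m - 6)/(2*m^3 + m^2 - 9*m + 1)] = 6*(-(m + 2)*(6*m^2 + 2*m - 9)^2 + (6*m^2 + 2*m + (m + 2)*(6*m + 1) - 9)*(2*m^3 + m^2 - 9*m + 1))/(2*m^3 + m^2 - 9*m + 1)^3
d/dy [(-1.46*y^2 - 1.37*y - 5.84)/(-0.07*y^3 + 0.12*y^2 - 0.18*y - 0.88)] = (-0.1022*y^4 - 0.1918*y^3 - 0.7992*y^2 + 3.9712*y + 0.1544)/(0.0049*y^6 - 0.0168*y^5 + 0.0396*y^4 + 0.08*y^3 - 0.1788*y^2 + 0.3168*y + 0.7744)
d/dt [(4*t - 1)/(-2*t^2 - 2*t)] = (2*t^2 - t - 1/2)/(t^2*(t^2 + 2*t + 1))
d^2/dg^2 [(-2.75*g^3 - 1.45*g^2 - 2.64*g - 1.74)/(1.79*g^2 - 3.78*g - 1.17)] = (1.4210854715202e-14*g^5 + 2.8421709430404e-14*g^4 - 126.644478*g^3 - 124.644114*g^2 + 14.878566*g - 37.630278)/(5.735339*g^6 - 36.334494*g^5 + 65.482317*g^4 - 6.511428*g^3 - 42.801291*g^2 - 15.523326*g - 1.601613)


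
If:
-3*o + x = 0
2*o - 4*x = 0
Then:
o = 0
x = 0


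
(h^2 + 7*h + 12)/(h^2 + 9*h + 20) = (h + 3)/(h + 5)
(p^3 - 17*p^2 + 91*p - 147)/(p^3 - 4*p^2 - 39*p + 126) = (p - 7)/(p + 6)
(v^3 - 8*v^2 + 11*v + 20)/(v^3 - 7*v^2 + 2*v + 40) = (v + 1)/(v + 2)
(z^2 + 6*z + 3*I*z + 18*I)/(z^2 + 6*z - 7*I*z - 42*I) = (z + 3*I)/(z - 7*I)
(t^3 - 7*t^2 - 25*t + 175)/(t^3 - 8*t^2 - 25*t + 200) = (t - 7)/(t - 8)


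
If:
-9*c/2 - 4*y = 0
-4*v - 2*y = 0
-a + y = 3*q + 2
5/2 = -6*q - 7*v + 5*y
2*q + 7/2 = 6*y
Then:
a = -265/76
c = -128/171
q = 59/76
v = -8/19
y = 16/19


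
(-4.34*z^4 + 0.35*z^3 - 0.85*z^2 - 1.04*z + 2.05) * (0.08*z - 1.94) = -0.3472*z^5 + 8.4476*z^4 - 0.747*z^3 + 1.5658*z^2 + 2.1816*z - 3.977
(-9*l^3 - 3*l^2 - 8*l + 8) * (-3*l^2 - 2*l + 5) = 27*l^5 + 27*l^4 - 15*l^3 - 23*l^2 - 56*l + 40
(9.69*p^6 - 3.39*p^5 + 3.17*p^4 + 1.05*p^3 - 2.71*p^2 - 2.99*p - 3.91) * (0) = 0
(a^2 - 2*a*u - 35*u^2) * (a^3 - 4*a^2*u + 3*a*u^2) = a^5 - 6*a^4*u - 24*a^3*u^2 + 134*a^2*u^3 - 105*a*u^4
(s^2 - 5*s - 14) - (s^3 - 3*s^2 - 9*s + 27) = -s^3 + 4*s^2 + 4*s - 41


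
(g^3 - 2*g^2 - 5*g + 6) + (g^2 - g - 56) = g^3 - g^2 - 6*g - 50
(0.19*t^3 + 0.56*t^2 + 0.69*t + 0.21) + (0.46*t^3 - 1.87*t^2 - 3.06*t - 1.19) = 0.65*t^3 - 1.31*t^2 - 2.37*t - 0.98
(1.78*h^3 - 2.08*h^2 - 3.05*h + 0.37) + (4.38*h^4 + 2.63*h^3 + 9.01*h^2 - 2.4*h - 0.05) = 4.38*h^4 + 4.41*h^3 + 6.93*h^2 - 5.45*h + 0.32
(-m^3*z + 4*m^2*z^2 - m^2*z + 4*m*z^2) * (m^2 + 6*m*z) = -m^5*z - 2*m^4*z^2 - m^4*z + 24*m^3*z^3 - 2*m^3*z^2 + 24*m^2*z^3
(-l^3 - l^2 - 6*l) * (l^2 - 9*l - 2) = -l^5 + 8*l^4 + 5*l^3 + 56*l^2 + 12*l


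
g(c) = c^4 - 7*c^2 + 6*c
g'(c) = 4*c^3 - 14*c + 6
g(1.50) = -1.69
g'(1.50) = -1.50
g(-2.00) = -24.00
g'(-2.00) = 2.00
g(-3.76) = 78.35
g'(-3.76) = -153.99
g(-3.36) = 28.27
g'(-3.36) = -98.69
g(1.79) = -1.42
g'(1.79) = 3.88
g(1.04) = -0.16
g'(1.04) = -4.06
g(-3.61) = 56.95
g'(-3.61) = -131.64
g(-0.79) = -8.72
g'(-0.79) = 15.09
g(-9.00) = 5940.00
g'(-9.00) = -2784.00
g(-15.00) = 48960.00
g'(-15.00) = -13284.00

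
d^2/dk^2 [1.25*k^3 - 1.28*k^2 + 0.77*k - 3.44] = 7.5*k - 2.56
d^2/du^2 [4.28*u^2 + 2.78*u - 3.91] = 8.56000000000000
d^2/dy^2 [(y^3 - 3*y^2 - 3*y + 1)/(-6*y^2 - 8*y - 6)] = 16*(-y^3 - 9*y^2 - 9*y - 1)/(27*y^6 + 108*y^5 + 225*y^4 + 280*y^3 + 225*y^2 + 108*y + 27)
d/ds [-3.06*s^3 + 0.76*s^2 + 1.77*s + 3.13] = -9.18*s^2 + 1.52*s + 1.77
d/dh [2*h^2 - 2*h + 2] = 4*h - 2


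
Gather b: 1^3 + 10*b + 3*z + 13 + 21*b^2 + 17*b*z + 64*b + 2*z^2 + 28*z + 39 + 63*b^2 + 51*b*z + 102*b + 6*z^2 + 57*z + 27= 84*b^2 + b*(68*z + 176) + 8*z^2 + 88*z + 80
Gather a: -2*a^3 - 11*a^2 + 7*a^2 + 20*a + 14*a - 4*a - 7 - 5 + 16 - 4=-2*a^3 - 4*a^2 + 30*a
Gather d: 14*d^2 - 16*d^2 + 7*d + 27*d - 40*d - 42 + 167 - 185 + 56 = -2*d^2 - 6*d - 4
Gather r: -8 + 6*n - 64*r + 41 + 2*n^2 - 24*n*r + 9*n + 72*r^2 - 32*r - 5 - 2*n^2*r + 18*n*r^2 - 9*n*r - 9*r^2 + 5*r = 2*n^2 + 15*n + r^2*(18*n + 63) + r*(-2*n^2 - 33*n - 91) + 28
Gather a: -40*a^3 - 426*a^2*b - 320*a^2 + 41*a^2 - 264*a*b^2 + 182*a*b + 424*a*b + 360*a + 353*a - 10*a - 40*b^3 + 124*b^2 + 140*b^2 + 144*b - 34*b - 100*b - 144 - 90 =-40*a^3 + a^2*(-426*b - 279) + a*(-264*b^2 + 606*b + 703) - 40*b^3 + 264*b^2 + 10*b - 234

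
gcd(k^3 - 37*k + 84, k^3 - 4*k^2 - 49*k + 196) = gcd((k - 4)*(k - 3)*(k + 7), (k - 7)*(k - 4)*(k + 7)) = k^2 + 3*k - 28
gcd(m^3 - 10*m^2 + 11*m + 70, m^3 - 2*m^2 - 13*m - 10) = m^2 - 3*m - 10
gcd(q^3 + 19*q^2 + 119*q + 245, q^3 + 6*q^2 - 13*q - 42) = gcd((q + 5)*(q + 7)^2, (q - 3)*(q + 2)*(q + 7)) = q + 7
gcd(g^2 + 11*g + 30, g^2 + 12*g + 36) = g + 6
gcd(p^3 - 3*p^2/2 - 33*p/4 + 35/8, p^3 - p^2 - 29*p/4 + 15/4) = p^2 + 2*p - 5/4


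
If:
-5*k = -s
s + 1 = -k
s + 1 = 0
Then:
No Solution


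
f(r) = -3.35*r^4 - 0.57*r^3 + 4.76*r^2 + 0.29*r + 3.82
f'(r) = -13.4*r^3 - 1.71*r^2 + 9.52*r + 0.29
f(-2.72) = -133.65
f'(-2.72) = 231.40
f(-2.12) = -37.64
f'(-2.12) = 100.10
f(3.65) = -554.01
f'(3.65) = -639.35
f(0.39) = 4.55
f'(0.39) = 2.95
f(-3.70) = -531.06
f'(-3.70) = 620.41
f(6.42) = -5639.91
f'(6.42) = -3554.84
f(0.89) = 5.34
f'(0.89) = -2.04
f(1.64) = -9.65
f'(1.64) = -47.80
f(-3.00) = -210.17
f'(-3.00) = 318.14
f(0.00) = 3.82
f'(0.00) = 0.29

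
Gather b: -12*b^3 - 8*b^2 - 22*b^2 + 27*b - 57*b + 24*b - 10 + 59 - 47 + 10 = -12*b^3 - 30*b^2 - 6*b + 12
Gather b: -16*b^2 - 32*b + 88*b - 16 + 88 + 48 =-16*b^2 + 56*b + 120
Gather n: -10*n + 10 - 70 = -10*n - 60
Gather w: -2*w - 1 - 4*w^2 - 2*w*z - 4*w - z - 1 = -4*w^2 + w*(-2*z - 6) - z - 2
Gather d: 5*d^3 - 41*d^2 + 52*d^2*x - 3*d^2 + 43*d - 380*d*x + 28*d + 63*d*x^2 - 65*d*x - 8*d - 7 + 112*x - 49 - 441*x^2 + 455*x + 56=5*d^3 + d^2*(52*x - 44) + d*(63*x^2 - 445*x + 63) - 441*x^2 + 567*x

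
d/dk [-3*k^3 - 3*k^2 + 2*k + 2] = -9*k^2 - 6*k + 2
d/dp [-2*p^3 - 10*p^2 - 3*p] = -6*p^2 - 20*p - 3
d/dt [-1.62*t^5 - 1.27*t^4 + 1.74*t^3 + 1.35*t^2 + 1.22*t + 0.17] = -8.1*t^4 - 5.08*t^3 + 5.22*t^2 + 2.7*t + 1.22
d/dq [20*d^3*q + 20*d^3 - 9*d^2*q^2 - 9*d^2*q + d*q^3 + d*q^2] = d*(20*d^2 - 18*d*q - 9*d + 3*q^2 + 2*q)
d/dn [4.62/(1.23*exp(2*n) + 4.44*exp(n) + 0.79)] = (-11.3652*exp(n) - 20.5128)*exp(n)/(1.23*exp(2*n) + 4.44*exp(n) + 0.79)^2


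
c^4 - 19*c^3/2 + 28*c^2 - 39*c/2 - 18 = (c - 4)*(c - 3)^2*(c + 1/2)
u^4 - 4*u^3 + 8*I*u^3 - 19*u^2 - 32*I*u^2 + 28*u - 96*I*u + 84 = (u - 6)*(u + 2)*(u + I)*(u + 7*I)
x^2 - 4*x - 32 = (x - 8)*(x + 4)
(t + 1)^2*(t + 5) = t^3 + 7*t^2 + 11*t + 5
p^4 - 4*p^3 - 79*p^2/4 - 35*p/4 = p*(p - 7)*(p + 1/2)*(p + 5/2)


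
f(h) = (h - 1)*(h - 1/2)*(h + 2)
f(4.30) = 79.00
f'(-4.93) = 65.48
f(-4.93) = -94.35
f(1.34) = 0.95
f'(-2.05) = 8.06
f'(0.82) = 0.34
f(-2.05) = -0.39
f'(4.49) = 62.47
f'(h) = (h - 1)*(h - 1/2) + (h - 1)*(h + 2) + (h - 1/2)*(h + 2) = 3*h^2 + h - 5/2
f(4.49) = 90.37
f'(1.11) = 2.31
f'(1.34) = 4.23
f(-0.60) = 2.46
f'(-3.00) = 21.50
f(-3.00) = -14.00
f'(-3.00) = 21.50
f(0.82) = -0.16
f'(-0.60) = -2.02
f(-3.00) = -14.00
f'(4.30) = 57.27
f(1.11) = 0.21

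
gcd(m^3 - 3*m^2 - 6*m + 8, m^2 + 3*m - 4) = m - 1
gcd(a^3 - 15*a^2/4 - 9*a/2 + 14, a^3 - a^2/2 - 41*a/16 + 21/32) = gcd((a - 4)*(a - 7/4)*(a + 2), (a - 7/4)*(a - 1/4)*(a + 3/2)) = a - 7/4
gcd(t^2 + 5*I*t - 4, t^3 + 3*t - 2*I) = 1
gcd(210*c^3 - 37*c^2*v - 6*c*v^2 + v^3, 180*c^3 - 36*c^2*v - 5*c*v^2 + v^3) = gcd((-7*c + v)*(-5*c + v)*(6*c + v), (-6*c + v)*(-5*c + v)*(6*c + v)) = -30*c^2 + c*v + v^2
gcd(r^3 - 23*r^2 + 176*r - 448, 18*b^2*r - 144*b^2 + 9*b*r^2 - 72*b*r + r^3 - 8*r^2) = r - 8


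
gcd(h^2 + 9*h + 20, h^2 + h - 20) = h + 5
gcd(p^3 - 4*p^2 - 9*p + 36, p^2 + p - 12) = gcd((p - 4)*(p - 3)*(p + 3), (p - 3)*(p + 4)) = p - 3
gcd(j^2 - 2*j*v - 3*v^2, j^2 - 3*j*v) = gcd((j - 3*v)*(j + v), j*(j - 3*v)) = -j + 3*v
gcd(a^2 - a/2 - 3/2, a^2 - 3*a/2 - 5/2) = a + 1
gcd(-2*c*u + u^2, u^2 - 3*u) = u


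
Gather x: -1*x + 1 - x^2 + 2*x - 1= -x^2 + x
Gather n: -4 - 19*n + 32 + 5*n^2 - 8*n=5*n^2 - 27*n + 28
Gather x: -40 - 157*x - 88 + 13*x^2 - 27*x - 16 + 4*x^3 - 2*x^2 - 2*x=4*x^3 + 11*x^2 - 186*x - 144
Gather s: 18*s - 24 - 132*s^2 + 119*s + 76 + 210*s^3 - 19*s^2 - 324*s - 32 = 210*s^3 - 151*s^2 - 187*s + 20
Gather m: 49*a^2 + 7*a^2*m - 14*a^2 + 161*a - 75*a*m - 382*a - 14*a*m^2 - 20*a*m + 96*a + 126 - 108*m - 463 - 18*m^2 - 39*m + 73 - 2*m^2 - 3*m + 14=35*a^2 - 125*a + m^2*(-14*a - 20) + m*(7*a^2 - 95*a - 150) - 250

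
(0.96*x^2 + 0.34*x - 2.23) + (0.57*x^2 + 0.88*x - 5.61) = 1.53*x^2 + 1.22*x - 7.84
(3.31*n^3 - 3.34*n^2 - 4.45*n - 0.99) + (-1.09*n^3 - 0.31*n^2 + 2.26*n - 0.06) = 2.22*n^3 - 3.65*n^2 - 2.19*n - 1.05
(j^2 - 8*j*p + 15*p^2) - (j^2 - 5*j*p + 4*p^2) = -3*j*p + 11*p^2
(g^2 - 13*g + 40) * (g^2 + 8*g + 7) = g^4 - 5*g^3 - 57*g^2 + 229*g + 280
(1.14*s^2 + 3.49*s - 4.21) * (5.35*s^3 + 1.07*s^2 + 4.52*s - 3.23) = 6.099*s^5 + 19.8913*s^4 - 13.6364*s^3 + 7.5879*s^2 - 30.3019*s + 13.5983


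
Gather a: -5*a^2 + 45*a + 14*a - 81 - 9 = -5*a^2 + 59*a - 90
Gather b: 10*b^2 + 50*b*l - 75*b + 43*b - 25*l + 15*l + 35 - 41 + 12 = 10*b^2 + b*(50*l - 32) - 10*l + 6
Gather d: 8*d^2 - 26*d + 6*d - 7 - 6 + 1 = 8*d^2 - 20*d - 12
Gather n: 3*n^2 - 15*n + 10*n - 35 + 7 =3*n^2 - 5*n - 28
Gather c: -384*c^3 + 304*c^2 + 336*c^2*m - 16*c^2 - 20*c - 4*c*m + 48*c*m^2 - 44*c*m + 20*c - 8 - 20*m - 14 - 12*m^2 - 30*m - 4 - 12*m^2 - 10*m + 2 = -384*c^3 + c^2*(336*m + 288) + c*(48*m^2 - 48*m) - 24*m^2 - 60*m - 24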